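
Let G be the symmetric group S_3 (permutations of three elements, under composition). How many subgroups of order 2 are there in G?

3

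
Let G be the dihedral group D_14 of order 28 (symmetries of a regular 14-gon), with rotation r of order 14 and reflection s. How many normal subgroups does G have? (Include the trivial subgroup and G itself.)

7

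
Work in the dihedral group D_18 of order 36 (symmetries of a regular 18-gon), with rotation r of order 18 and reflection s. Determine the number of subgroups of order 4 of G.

9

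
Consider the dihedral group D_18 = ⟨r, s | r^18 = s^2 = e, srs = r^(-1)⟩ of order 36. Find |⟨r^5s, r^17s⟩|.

|⟨r^5s⟩| = 2 and |⟨r^17s⟩| = 2, so |H| is a multiple of lcm(2, 2) = 2 and divides |G| = 36.
Closing under the operation: H = {e, r^6, r^12, r^5s, r^11s, r^17s}, so |H| = 6.

6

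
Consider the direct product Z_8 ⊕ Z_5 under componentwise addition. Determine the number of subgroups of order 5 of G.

1

|G| = 40 and 5 | 40, so subgroups of order 5 are possible by Lagrange.
The subgroups of order 5 are: {(0,0), (0,1), (0,2), (0,3), (0,4)}.
So G has 1 subgroup of order 5.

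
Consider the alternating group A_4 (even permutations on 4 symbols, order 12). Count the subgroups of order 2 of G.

3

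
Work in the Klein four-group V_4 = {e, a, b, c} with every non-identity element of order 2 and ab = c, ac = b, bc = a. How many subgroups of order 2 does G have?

3

|G| = 4 and 2 | 4, so subgroups of order 2 are possible by Lagrange.
The subgroups of order 2 are: {e, a}; {e, b}; {e, c}.
So G has 3 subgroups of order 2.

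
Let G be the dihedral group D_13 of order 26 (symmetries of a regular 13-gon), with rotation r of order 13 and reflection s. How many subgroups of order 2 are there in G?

13

|G| = 26 and 2 | 26, so subgroups of order 2 are possible by Lagrange.
The subgroups of order 2 are: {e, r^10s}; {e, r^11s}; {e, r^12s}; {e, r^2s}; … (13 in all).
So G has 13 subgroups of order 2.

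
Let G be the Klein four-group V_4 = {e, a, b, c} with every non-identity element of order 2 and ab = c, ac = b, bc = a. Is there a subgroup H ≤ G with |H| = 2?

Yes

2 | 4. A subgroup of order 2 is {e, a}.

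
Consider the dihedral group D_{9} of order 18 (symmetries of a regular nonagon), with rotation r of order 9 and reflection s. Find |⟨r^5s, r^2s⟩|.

|⟨r^5s⟩| = 2 and |⟨r^2s⟩| = 2, so |H| is a multiple of lcm(2, 2) = 2 and divides |G| = 18.
Closing under the operation: H = {e, r^3, r^6, r^2s, r^5s, r^8s}, so |H| = 6.

6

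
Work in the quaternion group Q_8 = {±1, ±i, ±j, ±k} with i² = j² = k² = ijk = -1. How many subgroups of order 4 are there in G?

|G| = 8 and 4 | 8, so subgroups of order 4 are possible by Lagrange.
The subgroups of order 4 are: {1, -1, i, -i}; {1, -1, j, -j}; {1, -1, k, -k}.
So G has 3 subgroups of order 4.

3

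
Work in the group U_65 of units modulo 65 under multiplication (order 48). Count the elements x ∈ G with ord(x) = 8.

No element of G has order 8 (even though 8 | 48).

0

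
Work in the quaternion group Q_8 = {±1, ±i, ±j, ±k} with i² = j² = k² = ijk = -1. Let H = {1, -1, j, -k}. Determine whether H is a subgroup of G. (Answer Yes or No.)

-k ∈ H but its inverse k ∉ H, so H is not a subgroup.

No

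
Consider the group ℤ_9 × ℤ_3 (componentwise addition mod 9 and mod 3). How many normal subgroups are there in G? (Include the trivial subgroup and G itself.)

10

G is abelian, so every subgroup is normal.
G has 10 subgroups in total, hence 10 normal subgroups.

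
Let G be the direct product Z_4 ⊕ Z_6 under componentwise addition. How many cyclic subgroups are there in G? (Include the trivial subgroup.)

A cyclic subgroup of order d is generated by each of its φ(d) elements of order d, so the cyclic subgroups of order d number (#elements of order d)/φ(d).
Cyclic subgroups by order — order 1: 1; order 2: 3; order 3: 1; order 4: 2; order 6: 3; order 12: 2.
Total: 12.

12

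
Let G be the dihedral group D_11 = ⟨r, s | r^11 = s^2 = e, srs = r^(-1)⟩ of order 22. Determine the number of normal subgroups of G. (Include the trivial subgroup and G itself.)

G has 14 subgroups. Checking conjugation-invariance by order — order 1: 1/1 normal; order 2: 0/11 normal; order 11: 1/1 normal; order 22: 1/1 normal.
Total normal subgroups: 3.

3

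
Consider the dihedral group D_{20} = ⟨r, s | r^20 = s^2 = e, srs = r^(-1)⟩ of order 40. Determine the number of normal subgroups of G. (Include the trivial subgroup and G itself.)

G has 48 subgroups. Checking conjugation-invariance by order — order 1: 1/1 normal; order 2: 1/21 normal; order 4: 1/11 normal; order 5: 1/1 normal; order 8: 0/5 normal; order 10: 1/5 normal; order 20: 3/3 normal; order 40: 1/1 normal.
Total normal subgroups: 9.

9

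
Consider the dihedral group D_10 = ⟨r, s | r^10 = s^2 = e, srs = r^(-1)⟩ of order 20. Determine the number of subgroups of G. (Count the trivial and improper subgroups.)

22

|G| = 20, so by Lagrange every subgroup order divides 20. Divisors: 1, 2, 4, 5, 10, 20.
Subgroups by order — order 1: 1; order 2: 11; order 4: 5; order 5: 1; order 10: 3; order 20: 1.
Total: 1 + 11 + 5 + 1 + 3 + 1 = 22.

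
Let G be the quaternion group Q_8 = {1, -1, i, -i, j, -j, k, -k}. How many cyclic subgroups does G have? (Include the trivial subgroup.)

Each element a generates a cyclic subgroup ⟨a⟩; distinct elements may generate the same one (a cyclic group of order d has φ(d) generators).
Cyclic subgroups by order — order 1: 1; order 2: 1; order 4: 3.
Total: 5.

5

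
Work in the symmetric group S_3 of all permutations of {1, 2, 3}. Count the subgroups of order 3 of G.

1

|G| = 6 and 3 | 6, so subgroups of order 3 are possible by Lagrange.
The subgroups of order 3 are: {e, (1 2 3), (1 3 2)}.
So G has 1 subgroup of order 3.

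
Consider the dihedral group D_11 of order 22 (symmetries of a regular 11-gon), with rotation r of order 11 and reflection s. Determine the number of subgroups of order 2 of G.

|G| = 22 and 2 | 22, so subgroups of order 2 are possible by Lagrange.
The subgroups of order 2 are: {e, r^10s}; {e, r^2s}; {e, r^3s}; {e, r^4s}; … (11 in all).
So G has 11 subgroups of order 2.

11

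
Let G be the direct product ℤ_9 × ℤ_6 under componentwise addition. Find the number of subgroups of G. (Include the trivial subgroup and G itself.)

|G| = 54, so by Lagrange every subgroup order divides 54. Divisors: 1, 2, 3, 6, 9, 18, 27, 54.
Subgroups by order — order 1: 1; order 2: 1; order 3: 4; order 6: 4; order 9: 4; order 18: 4; order 27: 1; order 54: 1.
Total: 1 + 1 + 4 + 4 + 4 + 4 + 1 + 1 = 20.

20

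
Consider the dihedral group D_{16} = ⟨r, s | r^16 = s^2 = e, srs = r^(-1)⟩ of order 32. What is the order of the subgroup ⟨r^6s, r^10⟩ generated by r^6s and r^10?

|⟨r^6s⟩| = 2 and |⟨r^10⟩| = 8, so |H| is a multiple of lcm(2, 8) = 8 and divides |G| = 32.
Closing under the operation: H = {e, r^2, r^4, r^6, r^8, r^10, r^12, r^14, s, r^2s, r^4s, r^6s, r^8s, r^10s, r^12s, r^14s}, so |H| = 16.

16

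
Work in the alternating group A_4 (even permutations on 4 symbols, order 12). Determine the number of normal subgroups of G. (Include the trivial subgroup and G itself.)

G has 10 subgroups. Checking conjugation-invariance by order — order 1: 1/1 normal; order 2: 0/3 normal; order 3: 0/4 normal; order 4: 1/1 normal; order 12: 1/1 normal.
Total normal subgroups: 3.

3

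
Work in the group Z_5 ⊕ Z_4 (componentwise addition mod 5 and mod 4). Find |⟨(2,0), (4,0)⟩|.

5

|⟨(2,0)⟩| = 5 and |⟨(4,0)⟩| = 5, so |H| is a multiple of lcm(5, 5) = 5 and divides |G| = 20.
Closing under the operation: H = {(0,0), (1,0), (2,0), (3,0), (4,0)}, so |H| = 5.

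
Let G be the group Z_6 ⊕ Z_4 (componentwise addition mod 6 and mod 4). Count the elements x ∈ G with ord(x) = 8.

0

An element (a,b) has order lcm(ord(a), ord(b)); count pairs with lcm equal to 8.
Enumerating gives 0 such elements.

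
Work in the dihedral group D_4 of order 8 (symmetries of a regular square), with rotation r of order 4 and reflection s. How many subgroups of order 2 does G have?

|G| = 8 and 2 | 8, so subgroups of order 2 are possible by Lagrange.
The subgroups of order 2 are: {e, r^2}; {e, r^2s}; {e, r^3s}; {e, rs}; … (5 in all).
So G has 5 subgroups of order 2.

5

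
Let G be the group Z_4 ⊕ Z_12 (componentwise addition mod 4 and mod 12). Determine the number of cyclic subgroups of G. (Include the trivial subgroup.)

20

Each element a generates a cyclic subgroup ⟨a⟩; distinct elements may generate the same one (a cyclic group of order d has φ(d) generators).
Cyclic subgroups by order — order 1: 1; order 2: 3; order 3: 1; order 4: 6; order 6: 3; order 12: 6.
Total: 20.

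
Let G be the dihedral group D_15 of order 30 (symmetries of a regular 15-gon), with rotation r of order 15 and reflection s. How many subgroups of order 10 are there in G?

|G| = 30 and 10 | 30, so subgroups of order 10 are possible by Lagrange.
The subgroups of order 10 are: {e, r^3, r^6, r^9, r^12, rs, r^4s, r^7s, r^10s, r^13s}; {e, r^3, r^6, r^9, r^12, r^2s, r^5s, r^8s, r^11s, r^14s}; {e, r^3, r^6, r^9, r^12, s, r^3s, r^6s, r^9s, r^12s}.
So G has 3 subgroups of order 10.

3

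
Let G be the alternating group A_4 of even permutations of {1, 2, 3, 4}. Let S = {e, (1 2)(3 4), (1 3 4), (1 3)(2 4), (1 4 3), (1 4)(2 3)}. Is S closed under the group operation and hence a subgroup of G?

No

Closure fails: (1 4 3) ∘ (1 2)(3 4) = (1 2 4) ∉ S. So S is not a subgroup.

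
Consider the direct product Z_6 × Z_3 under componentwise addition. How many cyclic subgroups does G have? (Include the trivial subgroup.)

10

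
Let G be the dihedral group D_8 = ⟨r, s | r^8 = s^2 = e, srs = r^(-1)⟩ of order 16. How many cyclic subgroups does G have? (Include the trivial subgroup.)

12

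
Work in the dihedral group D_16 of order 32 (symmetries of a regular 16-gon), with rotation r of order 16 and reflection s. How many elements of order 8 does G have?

4

The elements of order 8 are: r^2, r^6, r^10, r^14.
That's 4.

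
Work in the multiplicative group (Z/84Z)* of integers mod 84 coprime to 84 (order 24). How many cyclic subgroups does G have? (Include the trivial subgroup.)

16

Group the elements of G by the cyclic subgroup they generate; each cyclic subgroup of order d accounts for φ(d) elements.
Cyclic subgroups by order — order 1: 1; order 2: 7; order 3: 1; order 6: 7.
Total: 16.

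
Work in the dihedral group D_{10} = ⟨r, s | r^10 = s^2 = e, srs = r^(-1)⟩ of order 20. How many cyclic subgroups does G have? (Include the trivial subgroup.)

A cyclic subgroup of order d is generated by each of its φ(d) elements of order d, so the cyclic subgroups of order d number (#elements of order d)/φ(d).
Cyclic subgroups by order — order 1: 1; order 2: 11; order 5: 1; order 10: 1.
Total: 14.

14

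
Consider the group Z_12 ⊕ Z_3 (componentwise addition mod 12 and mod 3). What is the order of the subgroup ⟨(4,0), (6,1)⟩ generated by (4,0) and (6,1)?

|⟨(4,0)⟩| = 3 and |⟨(6,1)⟩| = 6, so |H| is a multiple of lcm(3, 6) = 6 and divides |G| = 36.
Closing under the operation: H = {(0,0), (0,1), (0,2), (2,0), (2,1), (2,2), (4,0), (4,1), (4,2), (6,0), (6,1), (6,2), (8,0), (8,1), (8,2), (10,0), (10,1), (10,2)}, so |H| = 18.

18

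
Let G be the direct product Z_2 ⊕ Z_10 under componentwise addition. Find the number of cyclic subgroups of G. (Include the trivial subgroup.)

8

Group the elements of G by the cyclic subgroup they generate; each cyclic subgroup of order d accounts for φ(d) elements.
Cyclic subgroups by order — order 1: 1; order 2: 3; order 5: 1; order 10: 3.
Total: 8.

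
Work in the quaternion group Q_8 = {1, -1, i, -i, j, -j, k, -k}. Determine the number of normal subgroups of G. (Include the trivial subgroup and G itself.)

G has 6 subgroups. Checking conjugation-invariance by order — order 1: 1/1 normal; order 2: 1/1 normal; order 4: 3/3 normal; order 8: 1/1 normal.
Total normal subgroups: 6.

6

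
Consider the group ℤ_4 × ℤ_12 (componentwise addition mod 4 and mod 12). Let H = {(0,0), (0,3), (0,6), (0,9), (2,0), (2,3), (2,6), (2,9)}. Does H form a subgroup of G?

|H| = 8 divides |G| = 48, consistent with Lagrange.
H contains the identity, every element's inverse is in H, and H is closed under +: it is a subgroup.

Yes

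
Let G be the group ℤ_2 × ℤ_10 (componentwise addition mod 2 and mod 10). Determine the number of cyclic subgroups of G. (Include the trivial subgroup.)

8

A cyclic subgroup of order d is generated by each of its φ(d) elements of order d, so the cyclic subgroups of order d number (#elements of order d)/φ(d).
Cyclic subgroups by order — order 1: 1; order 2: 3; order 5: 1; order 10: 3.
Total: 8.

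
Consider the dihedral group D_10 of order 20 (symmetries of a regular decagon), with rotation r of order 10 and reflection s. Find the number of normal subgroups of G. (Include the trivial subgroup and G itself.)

7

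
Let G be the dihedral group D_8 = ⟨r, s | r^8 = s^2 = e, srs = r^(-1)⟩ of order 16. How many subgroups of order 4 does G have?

5

|G| = 16 and 4 | 16, so subgroups of order 4 are possible by Lagrange.
The subgroups of order 4 are: {e, r^2, r^4, r^6}; {e, r^4, r^2s, r^6s}; {e, r^4, r^3s, r^7s}; {e, r^4, s, r^4s}; … (5 in all).
So G has 5 subgroups of order 4.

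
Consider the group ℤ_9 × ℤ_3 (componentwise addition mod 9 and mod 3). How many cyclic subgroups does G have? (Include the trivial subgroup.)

8

Each element a generates a cyclic subgroup ⟨a⟩; distinct elements may generate the same one (a cyclic group of order d has φ(d) generators).
Cyclic subgroups by order — order 1: 1; order 3: 4; order 9: 3.
Total: 8.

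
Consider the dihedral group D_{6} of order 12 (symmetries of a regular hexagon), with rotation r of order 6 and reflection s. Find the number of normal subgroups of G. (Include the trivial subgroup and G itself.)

7

G has 16 subgroups. Checking conjugation-invariance by order — order 1: 1/1 normal; order 2: 1/7 normal; order 3: 1/1 normal; order 4: 0/3 normal; order 6: 3/3 normal; order 12: 1/1 normal.
Total normal subgroups: 7.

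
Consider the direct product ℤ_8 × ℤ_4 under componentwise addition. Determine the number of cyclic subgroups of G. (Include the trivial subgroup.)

14

Group the elements of G by the cyclic subgroup they generate; each cyclic subgroup of order d accounts for φ(d) elements.
Cyclic subgroups by order — order 1: 1; order 2: 3; order 4: 6; order 8: 4.
Total: 14.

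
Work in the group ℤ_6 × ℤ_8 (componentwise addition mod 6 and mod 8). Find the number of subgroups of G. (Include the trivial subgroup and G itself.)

|G| = 48, so by Lagrange every subgroup order divides 48. Divisors: 1, 2, 3, 4, 6, 8, 12, 16, 24, 48.
Subgroups by order — order 1: 1; order 2: 3; order 3: 1; order 4: 3; order 6: 3; order 8: 3; order 12: 3; order 16: 1; order 24: 3; order 48: 1.
Total: 1 + 3 + 1 + 3 + 3 + 3 + 3 + 1 + 3 + 1 = 22.

22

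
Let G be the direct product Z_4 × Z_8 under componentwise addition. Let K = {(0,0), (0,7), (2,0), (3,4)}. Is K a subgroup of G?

(0,7) ∈ K but its inverse (0,1) ∉ K, so K is not a subgroup.

No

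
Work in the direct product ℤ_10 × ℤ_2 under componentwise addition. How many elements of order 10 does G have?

12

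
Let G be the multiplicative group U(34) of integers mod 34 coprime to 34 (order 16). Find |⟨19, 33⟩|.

8

|⟨19⟩| = 8 and |⟨33⟩| = 2, so |H| is a multiple of lcm(8, 2) = 8 and divides |G| = 16.
Closing under the operation: H = {1, 9, 13, 15, 19, 21, 25, 33}, so |H| = 8.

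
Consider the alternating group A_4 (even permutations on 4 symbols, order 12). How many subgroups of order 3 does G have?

4

|G| = 12 and 3 | 12, so subgroups of order 3 are possible by Lagrange.
The subgroups of order 3 are: {e, (1 2 3), (1 3 2)}; {e, (1 2 4), (1 4 2)}; {e, (1 3 4), (1 4 3)}; {e, (2 3 4), (2 4 3)}.
So G has 4 subgroups of order 3.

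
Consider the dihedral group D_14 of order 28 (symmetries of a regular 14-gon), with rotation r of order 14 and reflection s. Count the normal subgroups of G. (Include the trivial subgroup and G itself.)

7

G has 28 subgroups. Checking conjugation-invariance by order — order 1: 1/1 normal; order 2: 1/15 normal; order 4: 0/7 normal; order 7: 1/1 normal; order 14: 3/3 normal; order 28: 1/1 normal.
Total normal subgroups: 7.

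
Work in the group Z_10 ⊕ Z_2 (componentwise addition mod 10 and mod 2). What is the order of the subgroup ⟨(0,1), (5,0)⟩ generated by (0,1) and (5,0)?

4

|⟨(0,1)⟩| = 2 and |⟨(5,0)⟩| = 2, so |H| is a multiple of lcm(2, 2) = 2 and divides |G| = 20.
Closing under the operation: H = {(0,0), (0,1), (5,0), (5,1)}, so |H| = 4.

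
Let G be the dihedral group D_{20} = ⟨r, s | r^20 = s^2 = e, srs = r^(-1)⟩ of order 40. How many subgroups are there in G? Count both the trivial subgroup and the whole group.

48

|G| = 40, so by Lagrange every subgroup order divides 40. Divisors: 1, 2, 4, 5, 8, 10, 20, 40.
Subgroups by order — order 1: 1; order 2: 21; order 4: 11; order 5: 1; order 8: 5; order 10: 5; order 20: 3; order 40: 1.
Total: 1 + 21 + 11 + 1 + 5 + 5 + 3 + 1 = 48.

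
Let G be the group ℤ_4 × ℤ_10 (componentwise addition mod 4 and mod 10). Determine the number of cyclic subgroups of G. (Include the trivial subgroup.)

Group the elements of G by the cyclic subgroup they generate; each cyclic subgroup of order d accounts for φ(d) elements.
Cyclic subgroups by order — order 1: 1; order 2: 3; order 4: 2; order 5: 1; order 10: 3; order 20: 2.
Total: 12.

12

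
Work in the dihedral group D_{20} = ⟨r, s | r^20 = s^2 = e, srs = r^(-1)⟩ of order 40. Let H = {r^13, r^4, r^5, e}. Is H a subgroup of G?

No

r^4 ∈ H but its inverse r^16 ∉ H, so H is not a subgroup.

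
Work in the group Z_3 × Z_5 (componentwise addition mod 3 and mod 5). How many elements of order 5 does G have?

4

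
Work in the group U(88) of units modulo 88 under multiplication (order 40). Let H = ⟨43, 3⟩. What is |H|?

20

|⟨43⟩| = 2 and |⟨3⟩| = 10, so |H| is a multiple of lcm(2, 10) = 10 and divides |G| = 40.
Closing under the operation: H = {1, 3, 9, 17, 19, 25, 27, 35, 41, 43, 49, 51, 57, 59, 65, 67, 73, 75, 81, 83}, so |H| = 20.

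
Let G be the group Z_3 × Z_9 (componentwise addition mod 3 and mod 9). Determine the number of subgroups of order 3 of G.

|G| = 27 and 3 | 27, so subgroups of order 3 are possible by Lagrange.
The subgroups of order 3 are: {(0,0), (0,3), (0,6)}; {(0,0), (1,0), (2,0)}; {(0,0), (1,3), (2,6)}; {(0,0), (1,6), (2,3)}.
So G has 4 subgroups of order 3.

4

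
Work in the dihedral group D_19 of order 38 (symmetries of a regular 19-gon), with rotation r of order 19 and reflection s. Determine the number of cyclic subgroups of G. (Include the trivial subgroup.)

A cyclic subgroup of order d is generated by each of its φ(d) elements of order d, so the cyclic subgroups of order d number (#elements of order d)/φ(d).
Cyclic subgroups by order — order 1: 1; order 2: 19; order 19: 1.
Total: 21.

21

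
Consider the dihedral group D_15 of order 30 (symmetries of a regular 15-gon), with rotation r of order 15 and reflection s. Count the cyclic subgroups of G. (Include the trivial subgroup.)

Each element a generates a cyclic subgroup ⟨a⟩; distinct elements may generate the same one (a cyclic group of order d has φ(d) generators).
Cyclic subgroups by order — order 1: 1; order 2: 15; order 3: 1; order 5: 1; order 15: 1.
Total: 19.

19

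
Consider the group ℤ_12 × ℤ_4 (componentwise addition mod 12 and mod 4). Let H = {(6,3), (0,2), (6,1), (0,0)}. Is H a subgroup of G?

Yes

|H| = 4 divides |G| = 48, consistent with Lagrange.
H contains the identity, every element's inverse is in H, and H is closed under +: it is a subgroup.
In fact H = ⟨(6,1)⟩.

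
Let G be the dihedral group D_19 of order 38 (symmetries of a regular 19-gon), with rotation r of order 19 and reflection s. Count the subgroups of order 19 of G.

1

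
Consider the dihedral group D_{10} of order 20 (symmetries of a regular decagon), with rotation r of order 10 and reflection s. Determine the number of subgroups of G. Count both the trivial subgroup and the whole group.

22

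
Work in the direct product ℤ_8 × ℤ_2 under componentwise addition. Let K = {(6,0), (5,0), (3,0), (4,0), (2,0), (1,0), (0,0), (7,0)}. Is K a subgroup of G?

Yes

|K| = 8 divides |G| = 16, consistent with Lagrange.
K contains the identity, every element's inverse is in K, and K is closed under +: it is a subgroup.
In fact K = ⟨(7,0)⟩.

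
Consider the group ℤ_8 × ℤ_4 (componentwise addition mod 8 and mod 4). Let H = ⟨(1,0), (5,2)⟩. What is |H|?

|⟨(1,0)⟩| = 8 and |⟨(5,2)⟩| = 8, so |H| is a multiple of lcm(8, 8) = 8 and divides |G| = 32.
Closing under the operation: H = {(0,0), (0,2), (1,0), (1,2), (2,0), (2,2), (3,0), (3,2), (4,0), (4,2), (5,0), (5,2), (6,0), (6,2), (7,0), (7,2)}, so |H| = 16.

16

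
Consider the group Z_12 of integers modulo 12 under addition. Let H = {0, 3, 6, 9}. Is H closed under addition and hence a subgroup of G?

Yes

|H| = 4 divides |G| = 12, consistent with Lagrange.
H contains the identity, every element's inverse is in H, and H is closed under +: it is a subgroup.
In fact H = ⟨9⟩.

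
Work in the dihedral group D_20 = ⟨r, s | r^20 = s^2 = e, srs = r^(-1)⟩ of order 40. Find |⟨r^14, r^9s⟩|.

|⟨r^14⟩| = 10 and |⟨r^9s⟩| = 2, so |H| is a multiple of lcm(10, 2) = 10 and divides |G| = 40.
Closing under the operation: H = {e, r^2, r^4, r^6, r^8, r^10, r^12, r^14, r^16, r^18, rs, r^3s, r^5s, r^7s, r^9s, r^11s, r^13s, r^15s, r^17s, r^19s}, so |H| = 20.

20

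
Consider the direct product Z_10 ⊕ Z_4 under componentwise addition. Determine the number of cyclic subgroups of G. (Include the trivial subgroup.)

A cyclic subgroup of order d is generated by each of its φ(d) elements of order d, so the cyclic subgroups of order d number (#elements of order d)/φ(d).
Cyclic subgroups by order — order 1: 1; order 2: 3; order 4: 2; order 5: 1; order 10: 3; order 20: 2.
Total: 12.

12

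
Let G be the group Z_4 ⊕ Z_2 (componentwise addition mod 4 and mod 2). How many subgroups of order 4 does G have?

|G| = 8 and 4 | 8, so subgroups of order 4 are possible by Lagrange.
The subgroups of order 4 are: {(0,0), (0,1), (2,0), (2,1)}; {(0,0), (1,0), (2,0), (3,0)}; {(0,0), (1,1), (2,0), (3,1)}.
So G has 3 subgroups of order 4.

3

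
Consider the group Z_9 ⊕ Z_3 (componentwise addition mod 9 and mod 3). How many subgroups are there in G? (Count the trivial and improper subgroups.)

10

|G| = 27, so by Lagrange every subgroup order divides 27. Divisors: 1, 3, 9, 27.
Subgroups by order — order 1: 1; order 3: 4; order 9: 4; order 27: 1.
Total: 1 + 4 + 4 + 1 = 10.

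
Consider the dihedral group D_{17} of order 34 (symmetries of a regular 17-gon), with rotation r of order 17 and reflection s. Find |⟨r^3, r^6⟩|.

17

|⟨r^3⟩| = 17 and |⟨r^6⟩| = 17, so |H| is a multiple of lcm(17, 17) = 17 and divides |G| = 34.
Closing under the operation: H = {e, r, r^2, r^3, r^4, r^5, r^6, r^7, r^8, r^9, r^10, r^11, r^12, r^13, r^14, r^15, r^16}, so |H| = 17.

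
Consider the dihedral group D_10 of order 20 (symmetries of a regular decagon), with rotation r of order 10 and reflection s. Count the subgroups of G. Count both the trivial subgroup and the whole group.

22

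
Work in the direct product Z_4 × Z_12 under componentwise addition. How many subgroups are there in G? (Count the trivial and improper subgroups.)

|G| = 48, so by Lagrange every subgroup order divides 48. Divisors: 1, 2, 3, 4, 6, 8, 12, 16, 24, 48.
Subgroups by order — order 1: 1; order 2: 3; order 3: 1; order 4: 7; order 6: 3; order 8: 3; order 12: 7; order 16: 1; order 24: 3; order 48: 1.
Total: 1 + 3 + 1 + 7 + 3 + 3 + 7 + 1 + 3 + 1 = 30.

30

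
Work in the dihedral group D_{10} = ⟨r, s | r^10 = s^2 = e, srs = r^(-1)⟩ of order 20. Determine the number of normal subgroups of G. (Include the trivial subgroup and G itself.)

7

G has 22 subgroups. Checking conjugation-invariance by order — order 1: 1/1 normal; order 2: 1/11 normal; order 4: 0/5 normal; order 5: 1/1 normal; order 10: 3/3 normal; order 20: 1/1 normal.
Total normal subgroups: 7.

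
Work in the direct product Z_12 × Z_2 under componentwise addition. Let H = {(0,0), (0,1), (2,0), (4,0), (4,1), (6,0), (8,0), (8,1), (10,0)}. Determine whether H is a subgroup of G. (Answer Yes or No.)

|H| = 9 does not divide |G| = 24, so by Lagrange H is not a subgroup.

No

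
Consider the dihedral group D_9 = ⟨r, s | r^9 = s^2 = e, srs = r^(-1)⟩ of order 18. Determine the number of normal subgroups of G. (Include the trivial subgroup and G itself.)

G has 16 subgroups. Checking conjugation-invariance by order — order 1: 1/1 normal; order 2: 0/9 normal; order 3: 1/1 normal; order 6: 0/3 normal; order 9: 1/1 normal; order 18: 1/1 normal.
Total normal subgroups: 4.

4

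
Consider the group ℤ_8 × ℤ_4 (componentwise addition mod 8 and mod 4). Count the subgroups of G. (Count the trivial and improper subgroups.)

|G| = 32, so by Lagrange every subgroup order divides 32. Divisors: 1, 2, 4, 8, 16, 32.
Subgroups by order — order 1: 1; order 2: 3; order 4: 7; order 8: 7; order 16: 3; order 32: 1.
Total: 1 + 3 + 7 + 7 + 3 + 1 = 22.

22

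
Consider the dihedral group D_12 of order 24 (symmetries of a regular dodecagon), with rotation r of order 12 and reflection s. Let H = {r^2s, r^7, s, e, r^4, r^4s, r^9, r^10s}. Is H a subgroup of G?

No

r^9 ∈ H but its inverse r^3 ∉ H, so H is not a subgroup.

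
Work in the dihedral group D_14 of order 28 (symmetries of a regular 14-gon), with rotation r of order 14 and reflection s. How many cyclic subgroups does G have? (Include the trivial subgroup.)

Each element a generates a cyclic subgroup ⟨a⟩; distinct elements may generate the same one (a cyclic group of order d has φ(d) generators).
Cyclic subgroups by order — order 1: 1; order 2: 15; order 7: 1; order 14: 1.
Total: 18.

18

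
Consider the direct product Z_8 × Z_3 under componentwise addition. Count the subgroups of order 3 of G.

1

|G| = 24 and 3 | 24, so subgroups of order 3 are possible by Lagrange.
The subgroups of order 3 are: {(0,0), (0,1), (0,2)}.
So G has 1 subgroup of order 3.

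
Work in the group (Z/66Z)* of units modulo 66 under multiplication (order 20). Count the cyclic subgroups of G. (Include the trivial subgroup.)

8

Group the elements of G by the cyclic subgroup they generate; each cyclic subgroup of order d accounts for φ(d) elements.
Cyclic subgroups by order — order 1: 1; order 2: 3; order 5: 1; order 10: 3.
Total: 8.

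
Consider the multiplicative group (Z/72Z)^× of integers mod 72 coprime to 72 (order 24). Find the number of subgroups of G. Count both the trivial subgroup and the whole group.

32

|G| = 24, so by Lagrange every subgroup order divides 24. Divisors: 1, 2, 3, 4, 6, 8, 12, 24.
Subgroups by order — order 1: 1; order 2: 7; order 3: 1; order 4: 7; order 6: 7; order 8: 1; order 12: 7; order 24: 1.
Total: 1 + 7 + 1 + 7 + 7 + 1 + 7 + 1 = 32.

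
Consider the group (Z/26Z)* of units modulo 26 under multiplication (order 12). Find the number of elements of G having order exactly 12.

The elements of order 12 are: 7, 11, 15, 19.
That's 4.

4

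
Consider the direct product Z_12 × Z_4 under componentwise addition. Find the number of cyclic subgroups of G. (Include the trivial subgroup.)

20

A cyclic subgroup of order d is generated by each of its φ(d) elements of order d, so the cyclic subgroups of order d number (#elements of order d)/φ(d).
Cyclic subgroups by order — order 1: 1; order 2: 3; order 3: 1; order 4: 6; order 6: 3; order 12: 6.
Total: 20.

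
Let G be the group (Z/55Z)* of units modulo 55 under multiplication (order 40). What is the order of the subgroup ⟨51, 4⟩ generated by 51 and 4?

20

|⟨51⟩| = 10 and |⟨4⟩| = 10, so |H| is a multiple of lcm(10, 10) = 10 and divides |G| = 40.
Closing under the operation: H = {1, 4, 6, 9, 14, 16, 19, 21, 24, 26, 29, 31, 34, 36, 39, 41, 46, 49, 51, 54}, so |H| = 20.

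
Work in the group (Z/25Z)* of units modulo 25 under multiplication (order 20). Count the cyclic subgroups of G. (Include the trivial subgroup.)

A cyclic subgroup of order d is generated by each of its φ(d) elements of order d, so the cyclic subgroups of order d number (#elements of order d)/φ(d).
Cyclic subgroups by order — order 1: 1; order 2: 1; order 4: 1; order 5: 1; order 10: 1; order 20: 1.
Total: 6.

6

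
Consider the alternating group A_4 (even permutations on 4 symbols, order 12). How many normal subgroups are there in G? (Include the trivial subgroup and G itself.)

G has 10 subgroups. Checking conjugation-invariance by order — order 1: 1/1 normal; order 2: 0/3 normal; order 3: 0/4 normal; order 4: 1/1 normal; order 12: 1/1 normal.
Total normal subgroups: 3.

3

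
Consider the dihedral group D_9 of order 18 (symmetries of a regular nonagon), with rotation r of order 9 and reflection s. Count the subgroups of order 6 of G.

|G| = 18 and 6 | 18, so subgroups of order 6 are possible by Lagrange.
The subgroups of order 6 are: {e, r^3, r^6, r^2s, r^5s, r^8s}; {e, r^3, r^6, s, r^3s, r^6s}; {e, r^3, r^6, rs, r^4s, r^7s}.
So G has 3 subgroups of order 6.

3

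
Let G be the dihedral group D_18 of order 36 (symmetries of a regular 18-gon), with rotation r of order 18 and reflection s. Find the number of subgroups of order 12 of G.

3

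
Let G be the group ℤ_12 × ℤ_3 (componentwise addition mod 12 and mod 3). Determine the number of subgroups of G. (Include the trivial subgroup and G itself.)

18

|G| = 36, so by Lagrange every subgroup order divides 36. Divisors: 1, 2, 3, 4, 6, 9, 12, 18, 36.
Subgroups by order — order 1: 1; order 2: 1; order 3: 4; order 4: 1; order 6: 4; order 9: 1; order 12: 4; order 18: 1; order 36: 1.
Total: 1 + 1 + 4 + 1 + 4 + 1 + 4 + 1 + 1 = 18.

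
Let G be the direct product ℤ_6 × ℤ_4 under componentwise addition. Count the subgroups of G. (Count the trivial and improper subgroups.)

|G| = 24, so by Lagrange every subgroup order divides 24. Divisors: 1, 2, 3, 4, 6, 8, 12, 24.
Subgroups by order — order 1: 1; order 2: 3; order 3: 1; order 4: 3; order 6: 3; order 8: 1; order 12: 3; order 24: 1.
Total: 1 + 3 + 1 + 3 + 3 + 1 + 3 + 1 = 16.

16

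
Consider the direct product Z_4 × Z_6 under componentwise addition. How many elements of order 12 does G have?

8

An element (a,b) has order lcm(ord(a), ord(b)); count pairs with lcm equal to 12.
Enumerating gives 8 such elements.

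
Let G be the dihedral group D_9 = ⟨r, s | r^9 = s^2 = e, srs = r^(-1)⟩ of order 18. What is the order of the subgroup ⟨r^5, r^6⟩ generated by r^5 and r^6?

|⟨r^5⟩| = 9 and |⟨r^6⟩| = 3, so |H| is a multiple of lcm(9, 3) = 9 and divides |G| = 18.
Closing under the operation: H = {e, r, r^2, r^3, r^4, r^5, r^6, r^7, r^8}, so |H| = 9.

9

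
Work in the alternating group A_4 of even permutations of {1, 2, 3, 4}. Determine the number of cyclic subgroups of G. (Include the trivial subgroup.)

Each element a generates a cyclic subgroup ⟨a⟩; distinct elements may generate the same one (a cyclic group of order d has φ(d) generators).
Cyclic subgroups by order — order 1: 1; order 2: 3; order 3: 4.
Total: 8.

8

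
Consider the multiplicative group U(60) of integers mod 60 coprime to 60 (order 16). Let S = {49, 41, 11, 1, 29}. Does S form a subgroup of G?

No

|S| = 5 does not divide |G| = 16, so by Lagrange S is not a subgroup.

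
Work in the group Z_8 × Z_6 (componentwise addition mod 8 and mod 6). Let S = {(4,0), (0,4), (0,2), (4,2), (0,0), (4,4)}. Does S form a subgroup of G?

|S| = 6 divides |G| = 48, consistent with Lagrange.
S contains the identity, every element's inverse is in S, and S is closed under +: it is a subgroup.
In fact S = ⟨(4,4)⟩.

Yes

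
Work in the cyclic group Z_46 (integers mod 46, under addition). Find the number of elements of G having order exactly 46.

In a cyclic group of order 46, the number of elements of order d (for d | 46) is φ(d).
φ(46) = 22.

22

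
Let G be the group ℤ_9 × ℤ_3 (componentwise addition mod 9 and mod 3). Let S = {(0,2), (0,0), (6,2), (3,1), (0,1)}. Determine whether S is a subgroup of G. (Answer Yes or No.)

|S| = 5 does not divide |G| = 27, so by Lagrange S is not a subgroup.

No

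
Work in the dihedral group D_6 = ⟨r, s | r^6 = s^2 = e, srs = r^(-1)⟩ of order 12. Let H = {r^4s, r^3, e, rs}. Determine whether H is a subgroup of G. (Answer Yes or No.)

|H| = 4 divides |G| = 12, consistent with Lagrange.
H contains the identity, every element's inverse is in H, and H is closed under ·: it is a subgroup.

Yes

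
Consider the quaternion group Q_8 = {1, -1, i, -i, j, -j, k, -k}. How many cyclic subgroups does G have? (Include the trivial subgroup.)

A cyclic subgroup of order d is generated by each of its φ(d) elements of order d, so the cyclic subgroups of order d number (#elements of order d)/φ(d).
Cyclic subgroups by order — order 1: 1; order 2: 1; order 4: 3.
Total: 5.

5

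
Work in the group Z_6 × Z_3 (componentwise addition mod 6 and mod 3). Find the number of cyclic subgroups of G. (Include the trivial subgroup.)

10

Group the elements of G by the cyclic subgroup they generate; each cyclic subgroup of order d accounts for φ(d) elements.
Cyclic subgroups by order — order 1: 1; order 2: 1; order 3: 4; order 6: 4.
Total: 10.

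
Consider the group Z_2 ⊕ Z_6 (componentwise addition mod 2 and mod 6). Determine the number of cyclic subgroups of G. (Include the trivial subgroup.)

8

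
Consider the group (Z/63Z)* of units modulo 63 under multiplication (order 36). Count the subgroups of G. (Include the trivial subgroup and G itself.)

30

|G| = 36, so by Lagrange every subgroup order divides 36. Divisors: 1, 2, 3, 4, 6, 9, 12, 18, 36.
Subgroups by order — order 1: 1; order 2: 3; order 3: 4; order 4: 1; order 6: 12; order 9: 1; order 12: 4; order 18: 3; order 36: 1.
Total: 1 + 3 + 4 + 1 + 12 + 1 + 4 + 3 + 1 = 30.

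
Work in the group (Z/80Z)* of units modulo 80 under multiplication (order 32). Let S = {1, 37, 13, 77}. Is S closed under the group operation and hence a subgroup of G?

No

77 ∈ S but its inverse 53 ∉ S, so S is not a subgroup.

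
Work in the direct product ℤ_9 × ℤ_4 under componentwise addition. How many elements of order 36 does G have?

An element (a,b) has order lcm(ord(a), ord(b)); count pairs with lcm equal to 36.
Enumerating gives 12 such elements.

12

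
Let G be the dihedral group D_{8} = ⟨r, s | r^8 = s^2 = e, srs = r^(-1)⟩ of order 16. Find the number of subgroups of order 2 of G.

9

|G| = 16 and 2 | 16, so subgroups of order 2 are possible by Lagrange.
The subgroups of order 2 are: {e, r^2s}; {e, r^3s}; {e, r^4}; {e, r^4s}; … (9 in all).
So G has 9 subgroups of order 2.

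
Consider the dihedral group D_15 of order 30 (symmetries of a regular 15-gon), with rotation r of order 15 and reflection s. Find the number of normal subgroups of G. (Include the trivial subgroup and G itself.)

G has 28 subgroups. Checking conjugation-invariance by order — order 1: 1/1 normal; order 2: 0/15 normal; order 3: 1/1 normal; order 5: 1/1 normal; order 6: 0/5 normal; order 10: 0/3 normal; order 15: 1/1 normal; order 30: 1/1 normal.
Total normal subgroups: 5.

5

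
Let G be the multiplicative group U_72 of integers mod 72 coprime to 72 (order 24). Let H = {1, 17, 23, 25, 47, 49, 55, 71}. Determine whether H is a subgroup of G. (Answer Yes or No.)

Closure fails: 47 · 17 = 7 ∉ H. So H is not a subgroup.

No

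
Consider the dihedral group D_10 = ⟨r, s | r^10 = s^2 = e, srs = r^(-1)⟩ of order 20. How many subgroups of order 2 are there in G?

11

|G| = 20 and 2 | 20, so subgroups of order 2 are possible by Lagrange.
The subgroups of order 2 are: {e, r^2s}; {e, r^3s}; {e, r^4s}; {e, r^5}; … (11 in all).
So G has 11 subgroups of order 2.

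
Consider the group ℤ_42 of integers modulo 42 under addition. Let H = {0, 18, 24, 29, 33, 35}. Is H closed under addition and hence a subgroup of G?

33 ∈ H but its inverse 9 ∉ H, so H is not a subgroup.

No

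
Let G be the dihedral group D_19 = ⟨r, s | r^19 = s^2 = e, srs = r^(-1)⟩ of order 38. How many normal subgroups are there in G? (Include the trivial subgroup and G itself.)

G has 22 subgroups. Checking conjugation-invariance by order — order 1: 1/1 normal; order 2: 0/19 normal; order 19: 1/1 normal; order 38: 1/1 normal.
Total normal subgroups: 3.

3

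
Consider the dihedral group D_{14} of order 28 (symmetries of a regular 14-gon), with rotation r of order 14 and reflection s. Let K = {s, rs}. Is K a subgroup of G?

No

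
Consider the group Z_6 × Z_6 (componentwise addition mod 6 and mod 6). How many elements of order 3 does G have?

8

An element (a,b) has order lcm(ord(a), ord(b)); count pairs with lcm equal to 3.
Enumerating gives 8 such elements.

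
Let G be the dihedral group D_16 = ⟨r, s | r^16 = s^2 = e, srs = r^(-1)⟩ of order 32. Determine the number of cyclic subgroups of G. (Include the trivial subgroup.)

21

Group the elements of G by the cyclic subgroup they generate; each cyclic subgroup of order d accounts for φ(d) elements.
Cyclic subgroups by order — order 1: 1; order 2: 17; order 4: 1; order 8: 1; order 16: 1.
Total: 21.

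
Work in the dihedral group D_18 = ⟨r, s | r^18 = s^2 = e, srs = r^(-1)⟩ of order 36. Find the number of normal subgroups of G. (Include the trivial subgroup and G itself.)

G has 45 subgroups. Checking conjugation-invariance by order — order 1: 1/1 normal; order 2: 1/19 normal; order 3: 1/1 normal; order 4: 0/9 normal; order 6: 1/7 normal; order 9: 1/1 normal; order 12: 0/3 normal; order 18: 3/3 normal; order 36: 1/1 normal.
Total normal subgroups: 9.

9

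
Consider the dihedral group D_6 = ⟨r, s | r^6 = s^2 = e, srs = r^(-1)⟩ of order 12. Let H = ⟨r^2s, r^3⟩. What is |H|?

4

|⟨r^2s⟩| = 2 and |⟨r^3⟩| = 2, so |H| is a multiple of lcm(2, 2) = 2 and divides |G| = 12.
Closing under the operation: H = {e, r^3, r^2s, r^5s}, so |H| = 4.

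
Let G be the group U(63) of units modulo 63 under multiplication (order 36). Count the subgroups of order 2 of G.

3

|G| = 36 and 2 | 36, so subgroups of order 2 are possible by Lagrange.
The subgroups of order 2 are: {1, 55}; {1, 62}; {1, 8}.
So G has 3 subgroups of order 2.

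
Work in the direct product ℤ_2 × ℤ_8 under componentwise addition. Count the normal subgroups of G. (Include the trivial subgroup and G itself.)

11

G is abelian, so every subgroup is normal.
G has 11 subgroups in total, hence 11 normal subgroups.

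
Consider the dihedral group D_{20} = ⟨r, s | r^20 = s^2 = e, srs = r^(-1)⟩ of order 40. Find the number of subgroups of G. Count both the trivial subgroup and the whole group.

|G| = 40, so by Lagrange every subgroup order divides 40. Divisors: 1, 2, 4, 5, 8, 10, 20, 40.
Subgroups by order — order 1: 1; order 2: 21; order 4: 11; order 5: 1; order 8: 5; order 10: 5; order 20: 3; order 40: 1.
Total: 1 + 21 + 11 + 1 + 5 + 5 + 3 + 1 = 48.

48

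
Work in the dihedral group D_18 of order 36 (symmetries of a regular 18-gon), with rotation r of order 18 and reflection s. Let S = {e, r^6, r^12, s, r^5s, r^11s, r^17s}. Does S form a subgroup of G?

No

|S| = 7 does not divide |G| = 36, so by Lagrange S is not a subgroup.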